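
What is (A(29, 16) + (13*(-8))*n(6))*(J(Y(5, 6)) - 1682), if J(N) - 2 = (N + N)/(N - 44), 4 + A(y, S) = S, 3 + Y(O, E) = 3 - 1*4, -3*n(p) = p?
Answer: -1108690/3 ≈ -3.6956e+5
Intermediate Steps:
n(p) = -p/3
Y(O, E) = -4 (Y(O, E) = -3 + (3 - 1*4) = -3 + (3 - 4) = -3 - 1 = -4)
A(y, S) = -4 + S
J(N) = 2 + 2*N/(-44 + N) (J(N) = 2 + (N + N)/(N - 44) = 2 + (2*N)/(-44 + N) = 2 + 2*N/(-44 + N))
(A(29, 16) + (13*(-8))*n(6))*(J(Y(5, 6)) - 1682) = ((-4 + 16) + (13*(-8))*(-1/3*6))*(4*(-22 - 4)/(-44 - 4) - 1682) = (12 - 104*(-2))*(4*(-26)/(-48) - 1682) = (12 + 208)*(4*(-1/48)*(-26) - 1682) = 220*(13/6 - 1682) = 220*(-10079/6) = -1108690/3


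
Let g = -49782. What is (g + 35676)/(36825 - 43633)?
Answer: 7053/3404 ≈ 2.0720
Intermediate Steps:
(g + 35676)/(36825 - 43633) = (-49782 + 35676)/(36825 - 43633) = -14106/(-6808) = -14106*(-1/6808) = 7053/3404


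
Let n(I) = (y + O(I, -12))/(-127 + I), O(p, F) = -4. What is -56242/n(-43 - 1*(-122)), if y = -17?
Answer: -899872/7 ≈ -1.2855e+5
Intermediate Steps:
n(I) = -21/(-127 + I) (n(I) = (-17 - 4)/(-127 + I) = -21/(-127 + I))
-56242/n(-43 - 1*(-122)) = -56242/((-21/(-127 + (-43 - 1*(-122))))) = -56242/((-21/(-127 + (-43 + 122)))) = -56242/((-21/(-127 + 79))) = -56242/((-21/(-48))) = -56242/((-21*(-1/48))) = -56242/7/16 = -56242*16/7 = -899872/7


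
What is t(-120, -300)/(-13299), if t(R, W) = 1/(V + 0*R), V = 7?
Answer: -1/93093 ≈ -1.0742e-5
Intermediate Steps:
t(R, W) = ⅐ (t(R, W) = 1/(7 + 0*R) = 1/(7 + 0) = 1/7 = ⅐)
t(-120, -300)/(-13299) = (⅐)/(-13299) = (⅐)*(-1/13299) = -1/93093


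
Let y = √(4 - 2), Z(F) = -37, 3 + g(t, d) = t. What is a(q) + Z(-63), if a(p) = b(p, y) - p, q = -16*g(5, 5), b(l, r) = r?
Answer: -5 + √2 ≈ -3.5858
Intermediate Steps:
g(t, d) = -3 + t
y = √2 ≈ 1.4142
q = -32 (q = -16*(-3 + 5) = -16*2 = -32)
a(p) = √2 - p
a(q) + Z(-63) = (√2 - 1*(-32)) - 37 = (√2 + 32) - 37 = (32 + √2) - 37 = -5 + √2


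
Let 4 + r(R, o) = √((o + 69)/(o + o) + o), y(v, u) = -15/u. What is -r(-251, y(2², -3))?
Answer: 4 - √310/5 ≈ 0.47864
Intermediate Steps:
r(R, o) = -4 + √(o + (69 + o)/(2*o)) (r(R, o) = -4 + √((o + 69)/(o + o) + o) = -4 + √((69 + o)/((2*o)) + o) = -4 + √((69 + o)*(1/(2*o)) + o) = -4 + √((69 + o)/(2*o) + o) = -4 + √(o + (69 + o)/(2*o)))
-r(-251, y(2², -3)) = -(-4 + √(2 + 4*(-15/(-3)) + 138/((-15/(-3))))/2) = -(-4 + √(2 + 4*(-15*(-⅓)) + 138/((-15*(-⅓))))/2) = -(-4 + √(2 + 4*5 + 138/5)/2) = -(-4 + √(2 + 20 + 138*(⅕))/2) = -(-4 + √(2 + 20 + 138/5)/2) = -(-4 + √(248/5)/2) = -(-4 + (2*√310/5)/2) = -(-4 + √310/5) = 4 - √310/5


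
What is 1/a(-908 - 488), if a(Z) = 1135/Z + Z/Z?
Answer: 1396/261 ≈ 5.3487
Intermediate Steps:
a(Z) = 1 + 1135/Z (a(Z) = 1135/Z + 1 = 1 + 1135/Z)
1/a(-908 - 488) = 1/((1135 + (-908 - 488))/(-908 - 488)) = 1/((1135 - 1396)/(-1396)) = 1/(-1/1396*(-261)) = 1/(261/1396) = 1396/261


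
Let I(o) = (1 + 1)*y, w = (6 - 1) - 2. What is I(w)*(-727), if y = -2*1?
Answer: 2908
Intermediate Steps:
y = -2
w = 3 (w = 5 - 2 = 3)
I(o) = -4 (I(o) = (1 + 1)*(-2) = 2*(-2) = -4)
I(w)*(-727) = -4*(-727) = 2908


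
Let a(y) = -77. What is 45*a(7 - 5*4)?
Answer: -3465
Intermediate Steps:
45*a(7 - 5*4) = 45*(-77) = -3465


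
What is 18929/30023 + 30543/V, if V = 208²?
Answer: 1735936745/1298915072 ≈ 1.3365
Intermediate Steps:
V = 43264
18929/30023 + 30543/V = 18929/30023 + 30543/43264 = 1735936745/1298915072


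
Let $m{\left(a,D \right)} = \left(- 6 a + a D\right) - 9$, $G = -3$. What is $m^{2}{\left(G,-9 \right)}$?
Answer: $1296$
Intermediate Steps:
$m{\left(a,D \right)} = -9 - 6 a + D a$ ($m{\left(a,D \right)} = \left(- 6 a + D a\right) - 9 = -9 - 6 a + D a$)
$m^{2}{\left(G,-9 \right)} = \left(-9 - -18 - -27\right)^{2} = \left(-9 + 18 + 27\right)^{2} = 36^{2} = 1296$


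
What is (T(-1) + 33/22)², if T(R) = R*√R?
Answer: 5/4 - 3*I ≈ 1.25 - 3.0*I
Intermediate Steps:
T(R) = R^(3/2)
(T(-1) + 33/22)² = ((-1)^(3/2) + 33/22)² = (-I + 33*(1/22))² = (-I + 3/2)² = (3/2 - I)²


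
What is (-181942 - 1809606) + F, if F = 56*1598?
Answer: -1902060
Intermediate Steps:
F = 89488
(-181942 - 1809606) + F = (-181942 - 1809606) + 89488 = -1991548 + 89488 = -1902060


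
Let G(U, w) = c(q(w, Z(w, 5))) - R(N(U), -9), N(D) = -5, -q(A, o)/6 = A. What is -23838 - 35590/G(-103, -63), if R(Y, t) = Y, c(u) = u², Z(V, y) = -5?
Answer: -3406223572/142889 ≈ -23838.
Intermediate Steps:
q(A, o) = -6*A
G(U, w) = 5 + 36*w² (G(U, w) = (-6*w)² - 1*(-5) = 36*w² + 5 = 5 + 36*w²)
-23838 - 35590/G(-103, -63) = -23838 - 35590/(5 + 36*(-63)²) = -23838 - 35590/(5 + 36*3969) = -23838 - 35590/(5 + 142884) = -23838 - 35590/142889 = -3406223572/142889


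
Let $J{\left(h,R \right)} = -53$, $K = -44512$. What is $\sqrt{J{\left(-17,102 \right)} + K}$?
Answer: $i \sqrt{44565} \approx 211.1 i$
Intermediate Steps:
$\sqrt{J{\left(-17,102 \right)} + K} = \sqrt{-53 - 44512} = \sqrt{-44565} = i \sqrt{44565}$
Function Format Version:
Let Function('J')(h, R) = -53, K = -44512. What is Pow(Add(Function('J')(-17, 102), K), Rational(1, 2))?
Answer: Mul(I, Pow(44565, Rational(1, 2))) ≈ Mul(211.10, I)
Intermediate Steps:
Pow(Add(Function('J')(-17, 102), K), Rational(1, 2)) = Pow(Add(-53, -44512), Rational(1, 2)) = Pow(-44565, Rational(1, 2)) = Mul(I, Pow(44565, Rational(1, 2)))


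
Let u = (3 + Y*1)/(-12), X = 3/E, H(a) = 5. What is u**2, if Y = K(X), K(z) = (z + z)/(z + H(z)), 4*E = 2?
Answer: 225/1936 ≈ 0.11622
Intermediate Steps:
E = 1/2 (E = (1/4)*2 = 1/2 ≈ 0.50000)
X = 6 (X = 3/(1/2) = 3*2 = 6)
K(z) = 2*z/(5 + z) (K(z) = (z + z)/(z + 5) = (2*z)/(5 + z) = 2*z/(5 + z))
Y = 12/11 (Y = 2*6/(5 + 6) = 2*6/11 = 2*6*(1/11) = 12/11 ≈ 1.0909)
u = -15/44 (u = (3 + (12/11)*1)/(-12) = (3 + 12/11)*(-1/12) = (45/11)*(-1/12) = -15/44 ≈ -0.34091)
u**2 = (-15/44)**2 = 225/1936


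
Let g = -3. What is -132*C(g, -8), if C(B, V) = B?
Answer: 396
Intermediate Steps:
-132*C(g, -8) = -132*(-3) = 396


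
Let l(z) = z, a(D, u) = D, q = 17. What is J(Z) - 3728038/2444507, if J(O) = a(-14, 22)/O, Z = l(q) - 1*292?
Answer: -990987352/672239425 ≈ -1.4742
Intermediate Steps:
Z = -275 (Z = 17 - 1*292 = 17 - 292 = -275)
J(O) = -14/O
J(Z) - 3728038/2444507 = -14/(-275) - 3728038/2444507 = -14*(-1/275) - 3728038/2444507 = 14/275 - 1*3728038/2444507 = 14/275 - 3728038/2444507 = -990987352/672239425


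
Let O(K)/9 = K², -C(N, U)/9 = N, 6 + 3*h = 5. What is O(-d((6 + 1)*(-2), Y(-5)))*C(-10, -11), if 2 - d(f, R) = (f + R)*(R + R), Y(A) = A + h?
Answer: 33782440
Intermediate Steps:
h = -⅓ (h = -2 + (⅓)*5 = -2 + 5/3 = -⅓ ≈ -0.33333)
C(N, U) = -9*N
Y(A) = -⅓ + A (Y(A) = A - ⅓ = -⅓ + A)
d(f, R) = 2 - 2*R*(R + f) (d(f, R) = 2 - (f + R)*(R + R) = 2 - (R + f)*2*R = 2 - 2*R*(R + f))
O(K) = 9*K²
O(-d((6 + 1)*(-2), Y(-5)))*C(-10, -11) = (9*(-(2 - 2*(-⅓ - 5)² - 2*(-⅓ - 5)*(6 + 1)*(-2)))²)*(-9*(-10)) = (9*(-(2 - 2*(-16/3)² - 2*(-16/3)*7*(-2)))²)*90 = (9*(-(2 - 2*256/9 - 2*(-16/3)*(-14)))²)*90 = (9*(-(2 - 512/9 - 448/3))²)*90 = (9*(-1*(-1838/9))²)*90 = (9*(1838/9)²)*90 = (9*(3378244/81))*90 = (3378244/9)*90 = 33782440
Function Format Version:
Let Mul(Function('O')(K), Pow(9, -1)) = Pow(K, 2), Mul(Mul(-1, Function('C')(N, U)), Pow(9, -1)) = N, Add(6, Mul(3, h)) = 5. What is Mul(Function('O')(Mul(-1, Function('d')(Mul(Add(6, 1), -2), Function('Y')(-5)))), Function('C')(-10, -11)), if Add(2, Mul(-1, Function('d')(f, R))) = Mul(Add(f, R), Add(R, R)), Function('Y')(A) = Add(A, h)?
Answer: 33782440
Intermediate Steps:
h = Rational(-1, 3) (h = Add(-2, Mul(Rational(1, 3), 5)) = Add(-2, Rational(5, 3)) = Rational(-1, 3) ≈ -0.33333)
Function('C')(N, U) = Mul(-9, N)
Function('Y')(A) = Add(Rational(-1, 3), A) (Function('Y')(A) = Add(A, Rational(-1, 3)) = Add(Rational(-1, 3), A))
Function('d')(f, R) = Add(2, Mul(-2, R, Add(R, f))) (Function('d')(f, R) = Add(2, Mul(-1, Mul(Add(f, R), Add(R, R)))) = Add(2, Mul(-1, Mul(Add(R, f), Mul(2, R)))) = Add(2, Mul(-1, Mul(2, R, Add(R, f)))) = Add(2, Mul(-2, R, Add(R, f))))
Function('O')(K) = Mul(9, Pow(K, 2))
Mul(Function('O')(Mul(-1, Function('d')(Mul(Add(6, 1), -2), Function('Y')(-5)))), Function('C')(-10, -11)) = Mul(Mul(9, Pow(Mul(-1, Add(2, Mul(-2, Pow(Add(Rational(-1, 3), -5), 2)), Mul(-2, Add(Rational(-1, 3), -5), Mul(Add(6, 1), -2)))), 2)), Mul(-9, -10)) = Mul(Mul(9, Pow(Mul(-1, Add(2, Mul(-2, Pow(Rational(-16, 3), 2)), Mul(-2, Rational(-16, 3), Mul(7, -2)))), 2)), 90) = Mul(Mul(9, Pow(Mul(-1, Add(2, Mul(-2, Rational(256, 9)), Mul(-2, Rational(-16, 3), -14))), 2)), 90) = Mul(Mul(9, Pow(Mul(-1, Add(2, Rational(-512, 9), Rational(-448, 3))), 2)), 90) = Mul(Mul(9, Pow(Mul(-1, Rational(-1838, 9)), 2)), 90) = Mul(Mul(9, Pow(Rational(1838, 9), 2)), 90) = Mul(Mul(9, Rational(3378244, 81)), 90) = Mul(Rational(3378244, 9), 90) = 33782440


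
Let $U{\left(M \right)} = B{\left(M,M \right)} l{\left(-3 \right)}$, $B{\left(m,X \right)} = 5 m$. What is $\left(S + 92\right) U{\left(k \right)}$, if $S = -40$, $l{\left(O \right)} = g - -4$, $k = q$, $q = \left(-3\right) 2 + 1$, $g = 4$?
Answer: $-10400$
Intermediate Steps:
$q = -5$ ($q = -6 + 1 = -5$)
$k = -5$
$l{\left(O \right)} = 8$ ($l{\left(O \right)} = 4 - -4 = 4 + 4 = 8$)
$U{\left(M \right)} = 40 M$ ($U{\left(M \right)} = 5 M 8 = 40 M$)
$\left(S + 92\right) U{\left(k \right)} = \left(-40 + 92\right) 40 \left(-5\right) = 52 \left(-200\right) = -10400$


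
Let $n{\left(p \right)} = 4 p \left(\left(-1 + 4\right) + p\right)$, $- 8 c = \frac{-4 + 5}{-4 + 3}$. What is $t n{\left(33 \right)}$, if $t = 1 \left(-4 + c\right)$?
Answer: $-18414$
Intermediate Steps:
$c = \frac{1}{8}$ ($c = - \frac{\left(-4 + 5\right) \frac{1}{-4 + 3}}{8} = - \frac{1 \frac{1}{-1}}{8} = - \frac{1 \left(-1\right)}{8} = \left(- \frac{1}{8}\right) \left(-1\right) = \frac{1}{8} \approx 0.125$)
$n{\left(p \right)} = 4 p \left(3 + p\right)$
$t = - \frac{31}{8}$ ($t = 1 \left(-4 + \frac{1}{8}\right) = 1 \left(- \frac{31}{8}\right) = - \frac{31}{8} \approx -3.875$)
$t n{\left(33 \right)} = - \frac{31 \cdot 4 \cdot 33 \left(3 + 33\right)}{8} = - \frac{31 \cdot 4 \cdot 33 \cdot 36}{8} = \left(- \frac{31}{8}\right) 4752 = -18414$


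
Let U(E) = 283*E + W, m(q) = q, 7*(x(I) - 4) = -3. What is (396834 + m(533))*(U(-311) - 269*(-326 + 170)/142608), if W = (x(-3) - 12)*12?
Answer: -2912706005734179/83188 ≈ -3.5014e+10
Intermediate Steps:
x(I) = 25/7 (x(I) = 4 + (⅐)*(-3) = 4 - 3/7 = 25/7)
W = -708/7 (W = (25/7 - 12)*12 = -59/7*12 = -708/7 ≈ -101.14)
U(E) = -708/7 + 283*E (U(E) = 283*E - 708/7 = -708/7 + 283*E)
(396834 + m(533))*(U(-311) - 269*(-326 + 170)/142608) = (396834 + 533)*((-708/7 + 283*(-311)) - 269*(-326 + 170)/142608) = 397367*((-708/7 - 88013) - 269*(-156)*(1/142608)) = 397367*(-616799/7 + 41964*(1/142608)) = 397367*(-616799/7 + 3497/11884) = 397367*(-7330014837/83188) = -2912706005734179/83188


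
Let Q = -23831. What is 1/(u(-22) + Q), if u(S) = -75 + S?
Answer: -1/23928 ≈ -4.1792e-5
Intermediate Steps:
1/(u(-22) + Q) = 1/((-75 - 22) - 23831) = 1/(-97 - 23831) = 1/(-23928) = -1/23928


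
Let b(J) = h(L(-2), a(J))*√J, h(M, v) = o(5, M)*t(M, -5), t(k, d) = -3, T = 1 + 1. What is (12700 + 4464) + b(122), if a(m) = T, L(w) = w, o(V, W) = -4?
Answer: 17164 + 12*√122 ≈ 17297.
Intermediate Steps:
T = 2
a(m) = 2
h(M, v) = 12 (h(M, v) = -4*(-3) = 12)
b(J) = 12*√J
(12700 + 4464) + b(122) = (12700 + 4464) + 12*√122 = 17164 + 12*√122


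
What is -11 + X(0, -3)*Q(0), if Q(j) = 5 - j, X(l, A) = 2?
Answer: -1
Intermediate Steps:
-11 + X(0, -3)*Q(0) = -11 + 2*(5 - 1*0) = -11 + 2*(5 + 0) = -11 + 2*5 = -11 + 10 = -1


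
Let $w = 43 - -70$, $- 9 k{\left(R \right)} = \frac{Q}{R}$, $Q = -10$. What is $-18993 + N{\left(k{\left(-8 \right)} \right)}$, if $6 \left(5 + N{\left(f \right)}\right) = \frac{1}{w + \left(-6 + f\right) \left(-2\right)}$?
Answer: $- \frac{42840487}{2255} \approx -18998.0$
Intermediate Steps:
$k{\left(R \right)} = \frac{10}{9 R}$ ($k{\left(R \right)} = - \frac{\left(-10\right) \frac{1}{R}}{9} = \frac{10}{9 R}$)
$w = 113$ ($w = 43 + 70 = 113$)
$N{\left(f \right)} = -5 + \frac{1}{6 \left(125 - 2 f\right)}$ ($N{\left(f \right)} = -5 + \frac{1}{6 \left(113 + \left(-6 + f\right) \left(-2\right)\right)} = -5 + \frac{1}{6 \left(113 - \left(-12 + 2 f\right)\right)} = -5 + \frac{1}{6 \left(125 - 2 f\right)}$)
$-18993 + N{\left(k{\left(-8 \right)} \right)} = -18993 + \frac{-3749 + 60 \frac{10}{9 \left(-8\right)}}{6 \left(125 - 2 \frac{10}{9 \left(-8\right)}\right)} = -18993 + \frac{-3749 + 60 \cdot \frac{10}{9} \left(- \frac{1}{8}\right)}{6 \left(125 - 2 \cdot \frac{10}{9} \left(- \frac{1}{8}\right)\right)} = -18993 + \frac{-3749 + 60 \left(- \frac{5}{36}\right)}{6 \left(125 - - \frac{5}{18}\right)} = -18993 + \frac{-3749 - \frac{25}{3}}{6 \left(125 + \frac{5}{18}\right)} = -18993 + \frac{1}{6} \frac{1}{\frac{2255}{18}} \left(- \frac{11272}{3}\right) = -18993 + \frac{1}{6} \cdot \frac{18}{2255} \left(- \frac{11272}{3}\right) = -18993 - \frac{11272}{2255} = - \frac{42840487}{2255}$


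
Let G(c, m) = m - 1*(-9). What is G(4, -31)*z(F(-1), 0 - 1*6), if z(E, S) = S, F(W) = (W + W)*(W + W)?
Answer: 132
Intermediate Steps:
F(W) = 4*W² (F(W) = (2*W)*(2*W) = 4*W²)
G(c, m) = 9 + m (G(c, m) = m + 9 = 9 + m)
G(4, -31)*z(F(-1), 0 - 1*6) = (9 - 31)*(0 - 1*6) = -22*(0 - 6) = -22*(-6) = 132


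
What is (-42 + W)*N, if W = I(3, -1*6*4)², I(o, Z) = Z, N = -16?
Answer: -8544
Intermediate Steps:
W = 576 (W = (-1*6*4)² = (-6*4)² = (-24)² = 576)
(-42 + W)*N = (-42 + 576)*(-16) = 534*(-16) = -8544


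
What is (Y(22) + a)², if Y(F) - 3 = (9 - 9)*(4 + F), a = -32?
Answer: 841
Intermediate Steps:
Y(F) = 3 (Y(F) = 3 + (9 - 9)*(4 + F) = 3 + 0*(4 + F) = 3 + 0 = 3)
(Y(22) + a)² = (3 - 32)² = (-29)² = 841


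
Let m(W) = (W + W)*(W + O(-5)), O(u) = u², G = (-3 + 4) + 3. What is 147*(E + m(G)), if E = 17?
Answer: 36603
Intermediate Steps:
G = 4 (G = 1 + 3 = 4)
m(W) = 2*W*(25 + W) (m(W) = (W + W)*(W + (-5)²) = (2*W)*(W + 25) = (2*W)*(25 + W) = 2*W*(25 + W))
147*(E + m(G)) = 147*(17 + 2*4*(25 + 4)) = 147*(17 + 2*4*29) = 147*(17 + 232) = 147*249 = 36603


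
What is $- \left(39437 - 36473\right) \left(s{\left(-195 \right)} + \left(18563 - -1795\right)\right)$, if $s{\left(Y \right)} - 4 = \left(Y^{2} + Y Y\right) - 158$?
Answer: $-285296856$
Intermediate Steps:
$s{\left(Y \right)} = -154 + 2 Y^{2}$ ($s{\left(Y \right)} = 4 - \left(158 - Y^{2} - Y Y\right) = 4 + \left(\left(Y^{2} + Y^{2}\right) - 158\right) = 4 + \left(2 Y^{2} - 158\right) = 4 + \left(-158 + 2 Y^{2}\right) = -154 + 2 Y^{2}$)
$- \left(39437 - 36473\right) \left(s{\left(-195 \right)} + \left(18563 - -1795\right)\right) = - \left(39437 - 36473\right) \left(\left(-154 + 2 \left(-195\right)^{2}\right) + \left(18563 - -1795\right)\right) = - 2964 \left(\left(-154 + 2 \cdot 38025\right) + \left(18563 + 1795\right)\right) = - 2964 \left(\left(-154 + 76050\right) + 20358\right) = - 2964 \left(75896 + 20358\right) = - 2964 \cdot 96254 = \left(-1\right) 285296856 = -285296856$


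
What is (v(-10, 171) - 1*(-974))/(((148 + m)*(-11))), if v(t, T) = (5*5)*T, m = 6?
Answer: -5249/1694 ≈ -3.0986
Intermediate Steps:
v(t, T) = 25*T
(v(-10, 171) - 1*(-974))/(((148 + m)*(-11))) = (25*171 - 1*(-974))/(((148 + 6)*(-11))) = (4275 + 974)/((154*(-11))) = 5249/(-1694) = 5249*(-1/1694) = -5249/1694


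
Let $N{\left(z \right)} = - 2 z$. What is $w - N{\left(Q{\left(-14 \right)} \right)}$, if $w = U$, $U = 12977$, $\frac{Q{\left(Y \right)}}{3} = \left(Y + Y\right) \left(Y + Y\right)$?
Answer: $17681$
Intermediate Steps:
$Q{\left(Y \right)} = 12 Y^{2}$ ($Q{\left(Y \right)} = 3 \left(Y + Y\right) \left(Y + Y\right) = 3 \cdot 2 Y 2 Y = 3 \cdot 4 Y^{2} = 12 Y^{2}$)
$w = 12977$
$w - N{\left(Q{\left(-14 \right)} \right)} = 12977 - - 2 \cdot 12 \left(-14\right)^{2} = 12977 - - 2 \cdot 12 \cdot 196 = 12977 - \left(-2\right) 2352 = 12977 - -4704 = 12977 + 4704 = 17681$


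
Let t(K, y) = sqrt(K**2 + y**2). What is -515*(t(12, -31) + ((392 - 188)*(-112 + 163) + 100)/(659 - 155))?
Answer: -676195/63 - 515*sqrt(1105) ≈ -27853.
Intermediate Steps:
-515*(t(12, -31) + ((392 - 188)*(-112 + 163) + 100)/(659 - 155)) = -515*(sqrt(12**2 + (-31)**2) + ((392 - 188)*(-112 + 163) + 100)/(659 - 155)) = -515*(sqrt(144 + 961) + (204*51 + 100)/504) = -515*(sqrt(1105) + (10404 + 100)*(1/504)) = -515*(sqrt(1105) + 10504*(1/504)) = -515*(sqrt(1105) + 1313/63) = -515*(1313/63 + sqrt(1105)) = -676195/63 - 515*sqrt(1105)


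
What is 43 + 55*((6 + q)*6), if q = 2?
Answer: 2683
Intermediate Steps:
43 + 55*((6 + q)*6) = 43 + 55*((6 + 2)*6) = 43 + 55*(8*6) = 43 + 55*48 = 43 + 2640 = 2683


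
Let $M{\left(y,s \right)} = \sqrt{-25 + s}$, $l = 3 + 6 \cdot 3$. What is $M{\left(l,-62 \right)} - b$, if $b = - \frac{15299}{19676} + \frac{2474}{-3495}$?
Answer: $\frac{102148429}{68767620} + i \sqrt{87} \approx 1.4854 + 9.3274 i$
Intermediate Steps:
$l = 21$ ($l = 3 + 18 = 21$)
$b = - \frac{102148429}{68767620}$ ($b = \left(-15299\right) \frac{1}{19676} + 2474 \left(- \frac{1}{3495}\right) = - \frac{15299}{19676} - \frac{2474}{3495} = - \frac{102148429}{68767620} \approx -1.4854$)
$M{\left(l,-62 \right)} - b = \sqrt{-25 - 62} - - \frac{102148429}{68767620} = \sqrt{-87} + \frac{102148429}{68767620} = i \sqrt{87} + \frac{102148429}{68767620} = \frac{102148429}{68767620} + i \sqrt{87}$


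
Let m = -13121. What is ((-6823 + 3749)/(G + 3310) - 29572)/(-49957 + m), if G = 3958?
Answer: 107466185/229225452 ≈ 0.46882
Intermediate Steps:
((-6823 + 3749)/(G + 3310) - 29572)/(-49957 + m) = ((-6823 + 3749)/(3958 + 3310) - 29572)/(-49957 - 13121) = (-3074/7268 - 29572)/(-63078) = (-3074*1/7268 - 29572)*(-1/63078) = (-1537/3634 - 29572)*(-1/63078) = -107466185/3634*(-1/63078) = 107466185/229225452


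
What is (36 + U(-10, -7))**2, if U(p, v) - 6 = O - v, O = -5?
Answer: 1936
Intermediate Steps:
U(p, v) = 1 - v (U(p, v) = 6 + (-5 - v) = 1 - v)
(36 + U(-10, -7))**2 = (36 + (1 - 1*(-7)))**2 = (36 + (1 + 7))**2 = (36 + 8)**2 = 44**2 = 1936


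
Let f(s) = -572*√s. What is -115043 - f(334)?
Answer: -115043 + 572*√334 ≈ -1.0459e+5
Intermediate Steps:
-115043 - f(334) = -115043 - (-572)*√334 = -115043 + 572*√334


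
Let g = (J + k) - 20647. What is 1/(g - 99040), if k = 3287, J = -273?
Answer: -1/116673 ≈ -8.5710e-6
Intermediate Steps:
g = -17633 (g = (-273 + 3287) - 20647 = 3014 - 20647 = -17633)
1/(g - 99040) = 1/(-17633 - 99040) = 1/(-116673) = -1/116673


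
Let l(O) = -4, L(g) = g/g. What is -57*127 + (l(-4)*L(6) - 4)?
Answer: -7247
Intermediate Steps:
L(g) = 1
-57*127 + (l(-4)*L(6) - 4) = -57*127 + (-4*1 - 4) = -7239 + (-4 - 4) = -7239 - 8 = -7247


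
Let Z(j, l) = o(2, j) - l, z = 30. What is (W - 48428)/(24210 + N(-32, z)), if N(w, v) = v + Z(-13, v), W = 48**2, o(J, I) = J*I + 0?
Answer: -11531/6046 ≈ -1.9072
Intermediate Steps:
o(J, I) = I*J (o(J, I) = I*J + 0 = I*J)
W = 2304
Z(j, l) = -l + 2*j (Z(j, l) = j*2 - l = 2*j - l = -l + 2*j)
N(w, v) = -26 (N(w, v) = v + (-v + 2*(-13)) = v + (-v - 26) = v + (-26 - v) = -26)
(W - 48428)/(24210 + N(-32, z)) = (2304 - 48428)/(24210 - 26) = -46124/24184 = -46124*1/24184 = -11531/6046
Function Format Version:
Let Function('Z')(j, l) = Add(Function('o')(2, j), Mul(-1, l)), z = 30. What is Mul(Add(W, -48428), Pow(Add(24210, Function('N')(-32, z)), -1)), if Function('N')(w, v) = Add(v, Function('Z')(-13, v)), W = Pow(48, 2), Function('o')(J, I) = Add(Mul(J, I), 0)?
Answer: Rational(-11531, 6046) ≈ -1.9072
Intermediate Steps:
Function('o')(J, I) = Mul(I, J) (Function('o')(J, I) = Add(Mul(I, J), 0) = Mul(I, J))
W = 2304
Function('Z')(j, l) = Add(Mul(-1, l), Mul(2, j)) (Function('Z')(j, l) = Add(Mul(j, 2), Mul(-1, l)) = Add(Mul(2, j), Mul(-1, l)) = Add(Mul(-1, l), Mul(2, j)))
Function('N')(w, v) = -26 (Function('N')(w, v) = Add(v, Add(Mul(-1, v), Mul(2, -13))) = Add(v, Add(Mul(-1, v), -26)) = Add(v, Add(-26, Mul(-1, v))) = -26)
Mul(Add(W, -48428), Pow(Add(24210, Function('N')(-32, z)), -1)) = Mul(Add(2304, -48428), Pow(Add(24210, -26), -1)) = Mul(-46124, Pow(24184, -1)) = Mul(-46124, Rational(1, 24184)) = Rational(-11531, 6046)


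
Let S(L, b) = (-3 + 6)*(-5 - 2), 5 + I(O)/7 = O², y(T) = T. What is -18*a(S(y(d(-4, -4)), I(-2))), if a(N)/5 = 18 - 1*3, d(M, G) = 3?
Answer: -1350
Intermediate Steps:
I(O) = -35 + 7*O²
S(L, b) = -21 (S(L, b) = 3*(-7) = -21)
a(N) = 75 (a(N) = 5*(18 - 1*3) = 5*(18 - 3) = 5*15 = 75)
-18*a(S(y(d(-4, -4)), I(-2))) = -18*75 = -1350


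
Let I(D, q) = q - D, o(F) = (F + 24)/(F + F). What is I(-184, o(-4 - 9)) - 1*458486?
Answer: -11915863/26 ≈ -4.5830e+5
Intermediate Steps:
o(F) = (24 + F)/(2*F) (o(F) = (24 + F)/((2*F)) = (24 + F)*(1/(2*F)) = (24 + F)/(2*F))
I(-184, o(-4 - 9)) - 1*458486 = ((24 + (-4 - 9))/(2*(-4 - 9)) - 1*(-184)) - 1*458486 = ((½)*(24 - 13)/(-13) + 184) - 458486 = ((½)*(-1/13)*11 + 184) - 458486 = (-11/26 + 184) - 458486 = 4773/26 - 458486 = -11915863/26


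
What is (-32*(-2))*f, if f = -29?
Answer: -1856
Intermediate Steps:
(-32*(-2))*f = -32*(-2)*(-29) = 64*(-29) = -1856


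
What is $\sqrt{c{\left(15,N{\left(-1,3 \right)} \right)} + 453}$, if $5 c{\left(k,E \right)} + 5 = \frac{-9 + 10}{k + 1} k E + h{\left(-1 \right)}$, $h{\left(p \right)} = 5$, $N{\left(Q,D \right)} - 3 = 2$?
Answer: $\frac{3 \sqrt{807}}{4} \approx 21.306$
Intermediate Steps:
$N{\left(Q,D \right)} = 5$ ($N{\left(Q,D \right)} = 3 + 2 = 5$)
$c{\left(k,E \right)} = \frac{E k}{5 \left(1 + k\right)}$ ($c{\left(k,E \right)} = -1 + \frac{\frac{-9 + 10}{k + 1} k E + 5}{5} = -1 + \frac{1 \frac{1}{1 + k} k E + 5}{5} = -1 + \frac{\frac{k}{1 + k} E + 5}{5} = -1 + \frac{\frac{E k}{1 + k} + 5}{5} = -1 + \frac{5 + \frac{E k}{1 + k}}{5} = -1 + \left(1 + \frac{E k}{5 \left(1 + k\right)}\right) = \frac{E k}{5 \left(1 + k\right)}$)
$\sqrt{c{\left(15,N{\left(-1,3 \right)} \right)} + 453} = \sqrt{\frac{1}{5} \cdot 5 \cdot 15 \frac{1}{1 + 15} + 453} = \sqrt{\frac{1}{5} \cdot 5 \cdot 15 \cdot \frac{1}{16} + 453} = \sqrt{\frac{15}{16} + 453} = \sqrt{\frac{7263}{16}} = \frac{3 \sqrt{807}}{4}$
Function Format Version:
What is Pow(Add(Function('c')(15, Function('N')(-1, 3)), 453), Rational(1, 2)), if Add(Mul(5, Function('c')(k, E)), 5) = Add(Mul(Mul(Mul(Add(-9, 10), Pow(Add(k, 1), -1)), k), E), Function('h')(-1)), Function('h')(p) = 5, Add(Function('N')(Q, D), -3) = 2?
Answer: Mul(Rational(3, 4), Pow(807, Rational(1, 2))) ≈ 21.306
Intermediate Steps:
Function('N')(Q, D) = 5 (Function('N')(Q, D) = Add(3, 2) = 5)
Function('c')(k, E) = Mul(Rational(1, 5), E, k, Pow(Add(1, k), -1)) (Function('c')(k, E) = Add(-1, Mul(Rational(1, 5), Add(Mul(Mul(Mul(Add(-9, 10), Pow(Add(k, 1), -1)), k), E), 5))) = Add(-1, Mul(Rational(1, 5), Add(Mul(Mul(Mul(1, Pow(Add(1, k), -1)), k), E), 5))) = Add(-1, Mul(Rational(1, 5), Add(Mul(Mul(Pow(Add(1, k), -1), k), E), 5))) = Add(-1, Mul(Rational(1, 5), Add(Mul(Mul(k, Pow(Add(1, k), -1)), E), 5))) = Add(-1, Mul(Rational(1, 5), Add(Mul(E, k, Pow(Add(1, k), -1)), 5))) = Add(-1, Mul(Rational(1, 5), Add(5, Mul(E, k, Pow(Add(1, k), -1))))) = Add(-1, Add(1, Mul(Rational(1, 5), E, k, Pow(Add(1, k), -1)))) = Mul(Rational(1, 5), E, k, Pow(Add(1, k), -1)))
Pow(Add(Function('c')(15, Function('N')(-1, 3)), 453), Rational(1, 2)) = Pow(Add(Mul(Rational(1, 5), 5, 15, Pow(Add(1, 15), -1)), 453), Rational(1, 2)) = Pow(Add(Mul(Rational(1, 5), 5, 15, Pow(16, -1)), 453), Rational(1, 2)) = Pow(Add(Mul(Rational(1, 5), 5, 15, Rational(1, 16)), 453), Rational(1, 2)) = Pow(Add(Rational(15, 16), 453), Rational(1, 2)) = Pow(Rational(7263, 16), Rational(1, 2)) = Mul(Rational(3, 4), Pow(807, Rational(1, 2)))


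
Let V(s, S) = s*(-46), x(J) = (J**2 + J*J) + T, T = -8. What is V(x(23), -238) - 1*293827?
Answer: -342127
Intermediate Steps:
x(J) = -8 + 2*J**2 (x(J) = (J**2 + J*J) - 8 = (J**2 + J**2) - 8 = 2*J**2 - 8 = -8 + 2*J**2)
V(s, S) = -46*s
V(x(23), -238) - 1*293827 = -46*(-8 + 2*23**2) - 1*293827 = -46*(-8 + 2*529) - 293827 = -46*(-8 + 1058) - 293827 = -46*1050 - 293827 = -48300 - 293827 = -342127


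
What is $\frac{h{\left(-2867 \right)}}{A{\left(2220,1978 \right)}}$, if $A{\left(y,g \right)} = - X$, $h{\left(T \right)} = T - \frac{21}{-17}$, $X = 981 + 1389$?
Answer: $\frac{24359}{20145} \approx 1.2092$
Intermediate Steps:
$X = 2370$
$h{\left(T \right)} = \frac{21}{17} + T$ ($h{\left(T \right)} = T - - \frac{21}{17} = T + \frac{21}{17} = \frac{21}{17} + T$)
$A{\left(y,g \right)} = -2370$ ($A{\left(y,g \right)} = \left(-1\right) 2370 = -2370$)
$\frac{h{\left(-2867 \right)}}{A{\left(2220,1978 \right)}} = \frac{\frac{21}{17} - 2867}{-2370} = \left(- \frac{48718}{17}\right) \left(- \frac{1}{2370}\right) = \frac{24359}{20145}$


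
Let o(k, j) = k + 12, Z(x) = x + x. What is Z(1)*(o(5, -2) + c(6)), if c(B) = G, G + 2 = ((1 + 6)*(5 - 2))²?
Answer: 912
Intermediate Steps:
Z(x) = 2*x
o(k, j) = 12 + k
G = 439 (G = -2 + ((1 + 6)*(5 - 2))² = -2 + (7*3)² = -2 + 21² = -2 + 441 = 439)
c(B) = 439
Z(1)*(o(5, -2) + c(6)) = (2*1)*((12 + 5) + 439) = 2*(17 + 439) = 2*456 = 912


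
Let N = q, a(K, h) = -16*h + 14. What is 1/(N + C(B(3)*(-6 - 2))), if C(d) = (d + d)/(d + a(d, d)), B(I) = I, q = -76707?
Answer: -187/14344233 ≈ -1.3037e-5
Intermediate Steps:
a(K, h) = 14 - 16*h
N = -76707
C(d) = 2*d/(14 - 15*d) (C(d) = (d + d)/(d + (14 - 16*d)) = (2*d)/(14 - 15*d) = 2*d/(14 - 15*d))
1/(N + C(B(3)*(-6 - 2))) = 1/(-76707 - 2*3*(-6 - 2)/(-14 + 15*(3*(-6 - 2)))) = 1/(-76707 - 2*3*(-8)/(-14 + 15*(3*(-8)))) = 1/(-76707 - 2*(-24)/(-14 + 15*(-24))) = 1/(-76707 - 2*(-24)/(-14 - 360)) = 1/(-76707 - 2*(-24)/(-374)) = 1/(-76707 - 2*(-24)*(-1/374)) = 1/(-76707 - 24/187) = 1/(-14344233/187) = -187/14344233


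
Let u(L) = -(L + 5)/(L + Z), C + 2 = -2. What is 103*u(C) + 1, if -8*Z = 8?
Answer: 108/5 ≈ 21.600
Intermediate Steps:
Z = -1 (Z = -⅛*8 = -1)
C = -4 (C = -2 - 2 = -4)
u(L) = -(5 + L)/(-1 + L) (u(L) = -(L + 5)/(L - 1) = -(5 + L)/(-1 + L))
103*u(C) + 1 = 103*((-5 - 1*(-4))/(-1 - 4)) + 1 = 103*((-5 + 4)/(-5)) + 1 = 103*(-⅕*(-1)) + 1 = 103*(⅕) + 1 = 103/5 + 1 = 108/5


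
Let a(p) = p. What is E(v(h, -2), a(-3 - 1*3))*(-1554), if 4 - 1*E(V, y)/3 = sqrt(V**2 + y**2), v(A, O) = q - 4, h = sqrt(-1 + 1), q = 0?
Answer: -18648 + 9324*sqrt(13) ≈ 14970.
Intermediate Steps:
h = 0 (h = sqrt(0) = 0)
v(A, O) = -4 (v(A, O) = 0 - 4 = -4)
E(V, y) = 12 - 3*sqrt(V**2 + y**2)
E(v(h, -2), a(-3 - 1*3))*(-1554) = (12 - 3*sqrt((-4)**2 + (-3 - 1*3)**2))*(-1554) = (12 - 3*sqrt(16 + (-3 - 3)**2))*(-1554) = (12 - 3*sqrt(16 + (-6)**2))*(-1554) = (12 - 3*sqrt(16 + 36))*(-1554) = (12 - 6*sqrt(13))*(-1554) = -18648 + 9324*sqrt(13)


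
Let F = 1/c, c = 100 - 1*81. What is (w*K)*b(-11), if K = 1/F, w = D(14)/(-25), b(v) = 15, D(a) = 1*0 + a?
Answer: -798/5 ≈ -159.60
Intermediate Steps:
D(a) = a (D(a) = 0 + a = a)
c = 19 (c = 100 - 81 = 19)
w = -14/25 (w = 14/(-25) = 14*(-1/25) = -14/25 ≈ -0.56000)
F = 1/19 ≈ 0.052632
K = 19 (K = 1/(1/19) = 19)
(w*K)*b(-11) = -14/25*19*15 = -266/25*15 = -798/5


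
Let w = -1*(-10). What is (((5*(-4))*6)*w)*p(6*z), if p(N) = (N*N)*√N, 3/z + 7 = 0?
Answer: -1166400*I*√14/343 ≈ -12724.0*I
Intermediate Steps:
w = 10
z = -3/7 (z = 3/(-7 + 0) = 3/(-7) = 3*(-⅐) = -3/7 ≈ -0.42857)
p(N) = N^(5/2) (p(N) = N²*√N = N^(5/2))
(((5*(-4))*6)*w)*p(6*z) = (((5*(-4))*6)*10)*(6*(-3/7))^(5/2) = (-20*6*10)*(-18/7)^(5/2) = (-120*10)*(972*I*√14/343) = -1166400*I*√14/343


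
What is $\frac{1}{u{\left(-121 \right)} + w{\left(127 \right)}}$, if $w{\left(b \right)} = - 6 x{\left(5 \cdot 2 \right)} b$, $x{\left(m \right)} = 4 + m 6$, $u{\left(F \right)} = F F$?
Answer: $- \frac{1}{34127} \approx -2.9302 \cdot 10^{-5}$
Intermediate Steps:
$u{\left(F \right)} = F^{2}$
$x{\left(m \right)} = 4 + 6 m$
$w{\left(b \right)} = - 384 b$ ($w{\left(b \right)} = - 6 \left(4 + 6 \cdot 5 \cdot 2\right) b = - 6 \left(4 + 6 \cdot 10\right) b = - 6 \left(4 + 60\right) b = \left(-6\right) 64 b = - 384 b$)
$\frac{1}{u{\left(-121 \right)} + w{\left(127 \right)}} = \frac{1}{\left(-121\right)^{2} - 48768} = \frac{1}{14641 - 48768} = \frac{1}{-34127} = - \frac{1}{34127}$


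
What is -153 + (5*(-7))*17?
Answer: -748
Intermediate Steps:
-153 + (5*(-7))*17 = -153 - 35*17 = -153 - 595 = -748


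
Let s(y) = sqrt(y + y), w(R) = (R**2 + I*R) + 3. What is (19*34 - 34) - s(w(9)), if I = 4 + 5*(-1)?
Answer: 612 - 5*sqrt(6) ≈ 599.75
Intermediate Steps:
I = -1 (I = 4 - 5 = -1)
w(R) = 3 + R**2 - R (w(R) = (R**2 - R) + 3 = 3 + R**2 - R)
s(y) = sqrt(2)*sqrt(y) (s(y) = sqrt(2*y) = sqrt(2)*sqrt(y))
(19*34 - 34) - s(w(9)) = (19*34 - 34) - sqrt(2)*sqrt(3 + 9**2 - 1*9) = (646 - 34) - sqrt(2)*sqrt(3 + 81 - 9) = 612 - sqrt(2)*sqrt(75) = 612 - sqrt(2)*5*sqrt(3) = 612 - 5*sqrt(6)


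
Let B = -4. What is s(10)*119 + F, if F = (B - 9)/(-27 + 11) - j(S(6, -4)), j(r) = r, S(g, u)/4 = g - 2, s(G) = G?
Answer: 18797/16 ≈ 1174.8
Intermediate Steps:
S(g, u) = -8 + 4*g (S(g, u) = 4*(g - 2) = 4*(-2 + g) = -8 + 4*g)
F = -243/16 (F = (-4 - 9)/(-27 + 11) - (-8 + 4*6) = -13/(-16) - (-8 + 24) = -13*(-1/16) - 1*16 = 13/16 - 16 = -243/16 ≈ -15.188)
s(10)*119 + F = 10*119 - 243/16 = 1190 - 243/16 = 18797/16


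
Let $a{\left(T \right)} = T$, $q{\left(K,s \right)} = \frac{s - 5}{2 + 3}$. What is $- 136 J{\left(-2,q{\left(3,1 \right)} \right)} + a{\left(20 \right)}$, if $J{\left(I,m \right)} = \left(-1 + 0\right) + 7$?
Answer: $-796$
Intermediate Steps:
$q{\left(K,s \right)} = -1 + \frac{s}{5}$ ($q{\left(K,s \right)} = \frac{-5 + s}{5} = \left(-5 + s\right) \frac{1}{5} = -1 + \frac{s}{5}$)
$J{\left(I,m \right)} = 6$ ($J{\left(I,m \right)} = -1 + 7 = 6$)
$- 136 J{\left(-2,q{\left(3,1 \right)} \right)} + a{\left(20 \right)} = \left(-136\right) 6 + 20 = -816 + 20 = -796$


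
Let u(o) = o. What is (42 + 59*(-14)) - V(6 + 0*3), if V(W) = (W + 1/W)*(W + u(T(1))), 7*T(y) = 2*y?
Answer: -17278/21 ≈ -822.76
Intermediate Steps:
T(y) = 2*y/7 (T(y) = (2*y)/7 = 2*y/7)
V(W) = (2/7 + W)*(W + 1/W) (V(W) = (W + 1/W)*(W + (2/7)*1) = (W + 1/W)*(W + 2/7) = (W + 1/W)*(2/7 + W) = (2/7 + W)*(W + 1/W))
(42 + 59*(-14)) - V(6 + 0*3) = (42 + 59*(-14)) - (1 + (6 + 0*3)**2 + 2*(6 + 0*3)/7 + 2/(7*(6 + 0*3))) = (42 - 826) - (1 + (6 + 0)**2 + 2*(6 + 0)/7 + 2/(7*(6 + 0))) = -784 - (1 + 6**2 + (2/7)*6 + (2/7)/6) = -784 - (1 + 36 + 12/7 + (2/7)*(1/6)) = -784 - (1 + 36 + 12/7 + 1/21) = -784 - 1*814/21 = -784 - 814/21 = -17278/21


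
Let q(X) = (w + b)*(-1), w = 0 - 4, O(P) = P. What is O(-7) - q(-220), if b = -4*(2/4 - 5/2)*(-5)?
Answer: -51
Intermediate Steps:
w = -4
b = -40 (b = -4*(2*(¼) - 5*½)*(-5) = -4*(½ - 5/2)*(-5) = -4*(-2)*(-5) = 8*(-5) = -40)
q(X) = 44 (q(X) = (-4 - 40)*(-1) = -44*(-1) = 44)
O(-7) - q(-220) = -7 - 1*44 = -7 - 44 = -51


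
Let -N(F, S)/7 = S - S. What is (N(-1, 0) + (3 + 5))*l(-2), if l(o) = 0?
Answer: 0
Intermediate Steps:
N(F, S) = 0 (N(F, S) = -7*(S - S) = -7*0 = 0)
(N(-1, 0) + (3 + 5))*l(-2) = (0 + (3 + 5))*0 = (0 + 8)*0 = 8*0 = 0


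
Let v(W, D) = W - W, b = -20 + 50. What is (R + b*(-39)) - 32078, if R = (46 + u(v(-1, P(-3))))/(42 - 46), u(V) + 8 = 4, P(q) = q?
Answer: -66517/2 ≈ -33259.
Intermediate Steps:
b = 30
v(W, D) = 0
u(V) = -4 (u(V) = -8 + 4 = -4)
R = -21/2 (R = (46 - 4)/(42 - 46) = 42/(-4) = 42*(-¼) = -21/2 ≈ -10.500)
(R + b*(-39)) - 32078 = (-21/2 + 30*(-39)) - 32078 = (-21/2 - 1170) - 32078 = -2361/2 - 32078 = -66517/2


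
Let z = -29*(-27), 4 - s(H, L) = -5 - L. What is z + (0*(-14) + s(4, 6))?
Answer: 798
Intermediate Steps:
s(H, L) = 9 + L (s(H, L) = 4 - (-5 - L) = 4 + (5 + L) = 9 + L)
z = 783
z + (0*(-14) + s(4, 6)) = 783 + (0*(-14) + (9 + 6)) = 783 + (0 + 15) = 783 + 15 = 798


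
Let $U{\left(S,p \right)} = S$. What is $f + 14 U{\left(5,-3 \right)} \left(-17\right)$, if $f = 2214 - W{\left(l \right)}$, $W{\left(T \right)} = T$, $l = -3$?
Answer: $1027$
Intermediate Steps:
$f = 2217$ ($f = 2214 - -3 = 2214 + 3 = 2217$)
$f + 14 U{\left(5,-3 \right)} \left(-17\right) = 2217 + 14 \cdot 5 \left(-17\right) = 2217 + 70 \left(-17\right) = 2217 - 1190 = 1027$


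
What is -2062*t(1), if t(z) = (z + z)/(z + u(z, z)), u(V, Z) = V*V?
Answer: -2062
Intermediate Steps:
u(V, Z) = V**2
t(z) = 2*z/(z + z**2) (t(z) = (z + z)/(z + z**2) = (2*z)/(z + z**2) = 2*z/(z + z**2))
-2062*t(1) = -4124/(1 + 1) = -4124/2 = -2062*1 = -2062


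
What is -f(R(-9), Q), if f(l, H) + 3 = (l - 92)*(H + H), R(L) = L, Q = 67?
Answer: 13537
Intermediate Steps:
f(l, H) = -3 + 2*H*(-92 + l) (f(l, H) = -3 + (l - 92)*(H + H) = -3 + (-92 + l)*(2*H) = -3 + 2*H*(-92 + l))
-f(R(-9), Q) = -(-3 - 184*67 + 2*67*(-9)) = -(-3 - 12328 - 1206) = -1*(-13537) = 13537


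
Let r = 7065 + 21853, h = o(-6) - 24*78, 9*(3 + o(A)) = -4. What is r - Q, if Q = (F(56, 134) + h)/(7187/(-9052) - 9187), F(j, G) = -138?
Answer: 21645282821390/748511199 ≈ 28918.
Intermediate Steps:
o(A) = -31/9 (o(A) = -3 + (1/9)*(-4) = -3 - 4/9 = -31/9)
h = -16879/9 (h = -31/9 - 24*78 = -31/9 - 1872 = -16879/9 ≈ -1875.4)
r = 28918
Q = 164031292/748511199 (Q = (-138 - 16879/9)/(7187/(-9052) - 9187) = -18121/(9*(7187*(-1/9052) - 9187)) = -18121/(9*(-7187/9052 - 9187)) = -18121/(9*(-83167911/9052)) = -18121/9*(-9052/83167911) = 164031292/748511199 ≈ 0.21914)
r - Q = 28918 - 1*164031292/748511199 = 28918 - 164031292/748511199 = 21645282821390/748511199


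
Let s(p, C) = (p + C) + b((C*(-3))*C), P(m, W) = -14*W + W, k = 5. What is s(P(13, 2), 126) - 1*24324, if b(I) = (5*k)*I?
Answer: -1214924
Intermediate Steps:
b(I) = 25*I (b(I) = (5*5)*I = 25*I)
P(m, W) = -13*W
s(p, C) = C + p - 75*C² (s(p, C) = (p + C) + 25*((C*(-3))*C) = (C + p) + 25*((-3*C)*C) = (C + p) + 25*(-3*C²) = (C + p) - 75*C² = C + p - 75*C²)
s(P(13, 2), 126) - 1*24324 = (126 - 13*2 - 75*126²) - 1*24324 = (126 - 26 - 75*15876) - 24324 = (126 - 26 - 1190700) - 24324 = -1190600 - 24324 = -1214924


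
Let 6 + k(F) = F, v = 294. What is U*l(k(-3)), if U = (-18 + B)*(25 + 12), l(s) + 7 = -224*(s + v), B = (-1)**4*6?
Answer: 28348068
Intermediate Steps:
k(F) = -6 + F
B = 6 (B = 1*6 = 6)
l(s) = -65863 - 224*s (l(s) = -7 - 224*(s + 294) = -7 - 224*(294 + s) = -7 + (-65856 - 224*s) = -65863 - 224*s)
U = -444 (U = (-18 + 6)*(25 + 12) = -12*37 = -444)
U*l(k(-3)) = -444*(-65863 - 224*(-6 - 3)) = -444*(-65863 - 224*(-9)) = -444*(-65863 + 2016) = -444*(-63847) = 28348068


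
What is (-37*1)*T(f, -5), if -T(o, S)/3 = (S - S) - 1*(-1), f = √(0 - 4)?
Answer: 111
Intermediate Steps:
f = 2*I (f = √(-4) = 2*I ≈ 2.0*I)
T(o, S) = -3 (T(o, S) = -3*((S - S) - 1*(-1)) = -3*(0 + 1) = -3*1 = -3)
(-37*1)*T(f, -5) = -37*1*(-3) = -37*(-3) = 111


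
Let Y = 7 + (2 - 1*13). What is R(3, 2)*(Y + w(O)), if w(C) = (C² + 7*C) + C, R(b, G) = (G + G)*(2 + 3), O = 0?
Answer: -80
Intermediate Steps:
R(b, G) = 10*G (R(b, G) = (2*G)*5 = 10*G)
w(C) = C² + 8*C
Y = -4 (Y = 7 + (2 - 13) = 7 - 11 = -4)
R(3, 2)*(Y + w(O)) = (10*2)*(-4 + 0*(8 + 0)) = 20*(-4 + 0*8) = 20*(-4 + 0) = 20*(-4) = -80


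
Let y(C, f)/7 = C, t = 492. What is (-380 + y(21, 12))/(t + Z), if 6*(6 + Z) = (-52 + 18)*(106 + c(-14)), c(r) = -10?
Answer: 233/58 ≈ 4.0172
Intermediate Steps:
y(C, f) = 7*C
Z = -550 (Z = -6 + ((-52 + 18)*(106 - 10))/6 = -6 + (-34*96)/6 = -6 + (1/6)*(-3264) = -6 - 544 = -550)
(-380 + y(21, 12))/(t + Z) = (-380 + 7*21)/(492 - 550) = (-380 + 147)/(-58) = -233*(-1/58) = 233/58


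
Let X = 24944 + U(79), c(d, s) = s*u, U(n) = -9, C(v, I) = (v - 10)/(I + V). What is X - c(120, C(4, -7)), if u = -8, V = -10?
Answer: 423943/17 ≈ 24938.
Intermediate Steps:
C(v, I) = (-10 + v)/(-10 + I) (C(v, I) = (v - 10)/(I - 10) = (-10 + v)/(-10 + I))
c(d, s) = -8*s (c(d, s) = s*(-8) = -8*s)
X = 24935 (X = 24944 - 9 = 24935)
X - c(120, C(4, -7)) = 24935 - (-8)*(-10 + 4)/(-10 - 7) = 24935 - (-8)*-6/(-17) = 24935 - (-8)*(-1/17*(-6)) = 24935 - (-8)*6/17 = 24935 - 1*(-48/17) = 24935 + 48/17 = 423943/17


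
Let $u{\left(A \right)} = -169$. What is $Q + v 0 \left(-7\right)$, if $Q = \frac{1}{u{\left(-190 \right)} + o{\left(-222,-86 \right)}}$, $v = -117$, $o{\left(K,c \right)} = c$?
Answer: $- \frac{1}{255} \approx -0.0039216$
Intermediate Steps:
$Q = - \frac{1}{255}$ ($Q = \frac{1}{-169 - 86} = \frac{1}{-255} = - \frac{1}{255} \approx -0.0039216$)
$Q + v 0 \left(-7\right) = - \frac{1}{255} - 117 \cdot 0 \left(-7\right) = - \frac{1}{255} - 0 = - \frac{1}{255} + 0 = - \frac{1}{255}$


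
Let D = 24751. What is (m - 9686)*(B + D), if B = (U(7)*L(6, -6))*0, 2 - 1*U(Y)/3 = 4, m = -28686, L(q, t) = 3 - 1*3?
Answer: -949745372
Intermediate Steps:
L(q, t) = 0 (L(q, t) = 3 - 3 = 0)
U(Y) = -6 (U(Y) = 6 - 3*4 = 6 - 12 = -6)
B = 0 (B = -6*0*0 = 0*0 = 0)
(m - 9686)*(B + D) = (-28686 - 9686)*(0 + 24751) = -38372*24751 = -949745372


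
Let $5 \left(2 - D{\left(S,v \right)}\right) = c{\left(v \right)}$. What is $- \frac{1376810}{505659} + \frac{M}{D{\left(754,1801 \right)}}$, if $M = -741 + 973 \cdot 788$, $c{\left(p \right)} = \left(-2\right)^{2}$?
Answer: $\frac{215180303125}{337106} \approx 6.3832 \cdot 10^{5}$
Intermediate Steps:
$c{\left(p \right)} = 4$
$M = 765983$ ($M = -741 + 766724 = 765983$)
$D{\left(S,v \right)} = \frac{6}{5}$ ($D{\left(S,v \right)} = 2 - \frac{4}{5} = \frac{6}{5}$)
$- \frac{1376810}{505659} + \frac{M}{D{\left(754,1801 \right)}} = - \frac{1376810}{505659} + \frac{765983}{\frac{6}{5}} = \left(-1376810\right) \frac{1}{505659} + 765983 \cdot \frac{5}{6} = - \frac{1376810}{505659} + \frac{3829915}{6} = \frac{215180303125}{337106}$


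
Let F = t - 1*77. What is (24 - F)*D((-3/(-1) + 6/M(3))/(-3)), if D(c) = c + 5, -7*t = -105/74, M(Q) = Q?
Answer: 37295/111 ≈ 335.99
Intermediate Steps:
t = 15/74 (t = -(-15)/74 = -1/7*(-105/74) = 15/74 ≈ 0.20270)
F = -5683/74 (F = 15/74 - 1*77 = 15/74 - 77 = -5683/74 ≈ -76.797)
D(c) = 5 + c
(24 - F)*D((-3/(-1) + 6/M(3))/(-3)) = (24 - 1*(-5683/74))*(5 + (-3/(-1) + 6/3)/(-3)) = (24 + 5683/74)*(5 + (-3*(-1) + 6*(1/3))*(-1/3)) = 7459*(5 + (3 + 2)*(-1/3))/74 = 7459*(5 + 5*(-1/3))/74 = 7459*(5 - 5/3)/74 = (7459/74)*(10/3) = 37295/111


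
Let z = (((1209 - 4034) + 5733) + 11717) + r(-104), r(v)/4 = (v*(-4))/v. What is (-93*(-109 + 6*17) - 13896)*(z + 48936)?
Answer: -841653525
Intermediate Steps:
r(v) = -16 (r(v) = 4*((v*(-4))/v) = 4*((-4*v)/v) = 4*(-4) = -16)
z = 14609 (z = (((1209 - 4034) + 5733) + 11717) - 16 = ((-2825 + 5733) + 11717) - 16 = (2908 + 11717) - 16 = 14625 - 16 = 14609)
(-93*(-109 + 6*17) - 13896)*(z + 48936) = (-93*(-109 + 6*17) - 13896)*(14609 + 48936) = (-93*(-109 + 102) - 13896)*63545 = (-93*(-7) - 13896)*63545 = (651 - 13896)*63545 = -13245*63545 = -841653525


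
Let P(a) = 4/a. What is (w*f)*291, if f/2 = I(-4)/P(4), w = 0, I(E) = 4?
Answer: 0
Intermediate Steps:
f = 8 (f = 2*(4/((4/4))) = 2*(4/((4*(¼)))) = 2*(4/1) = 2*(4*1) = 2*4 = 8)
(w*f)*291 = (0*8)*291 = 0*291 = 0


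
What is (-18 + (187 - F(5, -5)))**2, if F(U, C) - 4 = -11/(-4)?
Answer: 421201/16 ≈ 26325.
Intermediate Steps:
F(U, C) = 27/4 (F(U, C) = 4 - 11/(-4) = 4 - 11*(-1/4) = 4 + 11/4 = 27/4)
(-18 + (187 - F(5, -5)))**2 = (-18 + (187 - 1*27/4))**2 = (-18 + (187 - 27/4))**2 = (-18 + 721/4)**2 = (649/4)**2 = 421201/16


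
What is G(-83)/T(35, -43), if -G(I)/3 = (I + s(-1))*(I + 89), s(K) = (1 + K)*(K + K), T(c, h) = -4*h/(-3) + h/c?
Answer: -156870/6149 ≈ -25.511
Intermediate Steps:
T(c, h) = 4*h/3 + h/c (T(c, h) = -4*h*(-⅓) + h/c = 4*h/3 + h/c)
s(K) = 2*K*(1 + K) (s(K) = (1 + K)*(2*K) = 2*K*(1 + K))
G(I) = -3*I*(89 + I) (G(I) = -3*(I + 2*(-1)*(1 - 1))*(I + 89) = -3*(I + 2*(-1)*0)*(89 + I) = -3*(I + 0)*(89 + I) = -3*I*(89 + I))
G(-83)/T(35, -43) = (3*(-83)*(-89 - 1*(-83)))/((4/3)*(-43) - 43/35) = (3*(-83)*(-89 + 83))/(-172/3 - 43*1/35) = (3*(-83)*(-6))/(-172/3 - 43/35) = 1494/(-6149/105) = 1494*(-105/6149) = -156870/6149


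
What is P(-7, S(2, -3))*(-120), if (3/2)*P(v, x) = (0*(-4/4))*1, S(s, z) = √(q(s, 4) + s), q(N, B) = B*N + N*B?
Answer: 0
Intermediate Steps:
q(N, B) = 2*B*N (q(N, B) = B*N + B*N = 2*B*N)
S(s, z) = 3*√s (S(s, z) = √(2*4*s + s) = √(8*s + s) = √(9*s) = 3*√s)
P(v, x) = 0 (P(v, x) = 2*((0*(-4/4))*1)/3 = 2*((0*(-4*¼))*1)/3 = 2*((0*(-1))*1)/3 = 2*(0*1)/3 = (⅔)*0 = 0)
P(-7, S(2, -3))*(-120) = 0*(-120) = 0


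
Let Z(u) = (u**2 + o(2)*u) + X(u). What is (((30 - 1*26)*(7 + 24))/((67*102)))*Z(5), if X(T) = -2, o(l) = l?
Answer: 682/1139 ≈ 0.59877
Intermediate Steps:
Z(u) = -2 + u**2 + 2*u (Z(u) = (u**2 + 2*u) - 2 = -2 + u**2 + 2*u)
(((30 - 1*26)*(7 + 24))/((67*102)))*Z(5) = (((30 - 1*26)*(7 + 24))/((67*102)))*(-2 + 5**2 + 2*5) = (((30 - 26)*31)/6834)*(-2 + 25 + 10) = ((4*31)*(1/6834))*33 = (124*(1/6834))*33 = (62/3417)*33 = 682/1139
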